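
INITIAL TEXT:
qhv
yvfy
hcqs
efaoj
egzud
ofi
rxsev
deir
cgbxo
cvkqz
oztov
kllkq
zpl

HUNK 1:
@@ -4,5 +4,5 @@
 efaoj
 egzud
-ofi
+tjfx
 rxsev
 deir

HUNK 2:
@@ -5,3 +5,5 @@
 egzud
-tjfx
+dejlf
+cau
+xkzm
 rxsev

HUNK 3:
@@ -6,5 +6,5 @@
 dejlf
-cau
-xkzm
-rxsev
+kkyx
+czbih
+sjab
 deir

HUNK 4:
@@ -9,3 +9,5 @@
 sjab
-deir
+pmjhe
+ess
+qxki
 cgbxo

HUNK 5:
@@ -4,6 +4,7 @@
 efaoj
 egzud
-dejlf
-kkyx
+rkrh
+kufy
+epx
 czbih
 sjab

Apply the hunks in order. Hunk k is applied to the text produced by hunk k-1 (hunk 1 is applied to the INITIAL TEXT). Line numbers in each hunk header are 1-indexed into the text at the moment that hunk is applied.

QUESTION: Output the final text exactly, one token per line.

Answer: qhv
yvfy
hcqs
efaoj
egzud
rkrh
kufy
epx
czbih
sjab
pmjhe
ess
qxki
cgbxo
cvkqz
oztov
kllkq
zpl

Derivation:
Hunk 1: at line 4 remove [ofi] add [tjfx] -> 13 lines: qhv yvfy hcqs efaoj egzud tjfx rxsev deir cgbxo cvkqz oztov kllkq zpl
Hunk 2: at line 5 remove [tjfx] add [dejlf,cau,xkzm] -> 15 lines: qhv yvfy hcqs efaoj egzud dejlf cau xkzm rxsev deir cgbxo cvkqz oztov kllkq zpl
Hunk 3: at line 6 remove [cau,xkzm,rxsev] add [kkyx,czbih,sjab] -> 15 lines: qhv yvfy hcqs efaoj egzud dejlf kkyx czbih sjab deir cgbxo cvkqz oztov kllkq zpl
Hunk 4: at line 9 remove [deir] add [pmjhe,ess,qxki] -> 17 lines: qhv yvfy hcqs efaoj egzud dejlf kkyx czbih sjab pmjhe ess qxki cgbxo cvkqz oztov kllkq zpl
Hunk 5: at line 4 remove [dejlf,kkyx] add [rkrh,kufy,epx] -> 18 lines: qhv yvfy hcqs efaoj egzud rkrh kufy epx czbih sjab pmjhe ess qxki cgbxo cvkqz oztov kllkq zpl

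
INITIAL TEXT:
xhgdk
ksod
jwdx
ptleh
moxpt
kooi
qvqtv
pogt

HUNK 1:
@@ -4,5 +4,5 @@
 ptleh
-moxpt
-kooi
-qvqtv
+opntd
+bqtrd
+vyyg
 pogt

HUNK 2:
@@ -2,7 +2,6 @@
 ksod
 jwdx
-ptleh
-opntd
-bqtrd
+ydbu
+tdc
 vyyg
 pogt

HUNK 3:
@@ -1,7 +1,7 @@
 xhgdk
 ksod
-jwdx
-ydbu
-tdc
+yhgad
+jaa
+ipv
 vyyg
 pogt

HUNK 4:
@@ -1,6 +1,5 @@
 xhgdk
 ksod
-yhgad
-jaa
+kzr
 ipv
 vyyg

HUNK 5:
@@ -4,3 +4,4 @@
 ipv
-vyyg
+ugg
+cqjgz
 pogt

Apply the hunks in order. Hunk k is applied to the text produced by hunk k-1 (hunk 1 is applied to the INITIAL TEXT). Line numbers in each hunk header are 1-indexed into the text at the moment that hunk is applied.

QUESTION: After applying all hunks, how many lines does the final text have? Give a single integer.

Hunk 1: at line 4 remove [moxpt,kooi,qvqtv] add [opntd,bqtrd,vyyg] -> 8 lines: xhgdk ksod jwdx ptleh opntd bqtrd vyyg pogt
Hunk 2: at line 2 remove [ptleh,opntd,bqtrd] add [ydbu,tdc] -> 7 lines: xhgdk ksod jwdx ydbu tdc vyyg pogt
Hunk 3: at line 1 remove [jwdx,ydbu,tdc] add [yhgad,jaa,ipv] -> 7 lines: xhgdk ksod yhgad jaa ipv vyyg pogt
Hunk 4: at line 1 remove [yhgad,jaa] add [kzr] -> 6 lines: xhgdk ksod kzr ipv vyyg pogt
Hunk 5: at line 4 remove [vyyg] add [ugg,cqjgz] -> 7 lines: xhgdk ksod kzr ipv ugg cqjgz pogt
Final line count: 7

Answer: 7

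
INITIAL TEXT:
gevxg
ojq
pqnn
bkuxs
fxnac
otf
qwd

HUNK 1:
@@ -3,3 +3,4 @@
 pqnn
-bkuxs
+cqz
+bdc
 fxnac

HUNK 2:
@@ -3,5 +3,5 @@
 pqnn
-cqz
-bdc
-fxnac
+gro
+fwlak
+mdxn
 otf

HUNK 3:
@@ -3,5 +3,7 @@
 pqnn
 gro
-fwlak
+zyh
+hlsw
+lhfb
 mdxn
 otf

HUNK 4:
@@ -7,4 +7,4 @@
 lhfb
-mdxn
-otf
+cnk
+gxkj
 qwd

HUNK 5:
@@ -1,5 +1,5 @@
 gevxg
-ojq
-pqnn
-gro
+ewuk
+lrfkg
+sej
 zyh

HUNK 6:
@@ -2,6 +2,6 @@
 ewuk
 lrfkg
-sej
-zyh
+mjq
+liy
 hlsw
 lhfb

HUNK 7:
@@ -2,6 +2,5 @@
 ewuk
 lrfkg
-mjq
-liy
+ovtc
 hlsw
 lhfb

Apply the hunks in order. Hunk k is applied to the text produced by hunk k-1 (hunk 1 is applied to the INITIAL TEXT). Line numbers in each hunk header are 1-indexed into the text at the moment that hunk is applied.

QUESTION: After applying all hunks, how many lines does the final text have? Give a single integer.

Hunk 1: at line 3 remove [bkuxs] add [cqz,bdc] -> 8 lines: gevxg ojq pqnn cqz bdc fxnac otf qwd
Hunk 2: at line 3 remove [cqz,bdc,fxnac] add [gro,fwlak,mdxn] -> 8 lines: gevxg ojq pqnn gro fwlak mdxn otf qwd
Hunk 3: at line 3 remove [fwlak] add [zyh,hlsw,lhfb] -> 10 lines: gevxg ojq pqnn gro zyh hlsw lhfb mdxn otf qwd
Hunk 4: at line 7 remove [mdxn,otf] add [cnk,gxkj] -> 10 lines: gevxg ojq pqnn gro zyh hlsw lhfb cnk gxkj qwd
Hunk 5: at line 1 remove [ojq,pqnn,gro] add [ewuk,lrfkg,sej] -> 10 lines: gevxg ewuk lrfkg sej zyh hlsw lhfb cnk gxkj qwd
Hunk 6: at line 2 remove [sej,zyh] add [mjq,liy] -> 10 lines: gevxg ewuk lrfkg mjq liy hlsw lhfb cnk gxkj qwd
Hunk 7: at line 2 remove [mjq,liy] add [ovtc] -> 9 lines: gevxg ewuk lrfkg ovtc hlsw lhfb cnk gxkj qwd
Final line count: 9

Answer: 9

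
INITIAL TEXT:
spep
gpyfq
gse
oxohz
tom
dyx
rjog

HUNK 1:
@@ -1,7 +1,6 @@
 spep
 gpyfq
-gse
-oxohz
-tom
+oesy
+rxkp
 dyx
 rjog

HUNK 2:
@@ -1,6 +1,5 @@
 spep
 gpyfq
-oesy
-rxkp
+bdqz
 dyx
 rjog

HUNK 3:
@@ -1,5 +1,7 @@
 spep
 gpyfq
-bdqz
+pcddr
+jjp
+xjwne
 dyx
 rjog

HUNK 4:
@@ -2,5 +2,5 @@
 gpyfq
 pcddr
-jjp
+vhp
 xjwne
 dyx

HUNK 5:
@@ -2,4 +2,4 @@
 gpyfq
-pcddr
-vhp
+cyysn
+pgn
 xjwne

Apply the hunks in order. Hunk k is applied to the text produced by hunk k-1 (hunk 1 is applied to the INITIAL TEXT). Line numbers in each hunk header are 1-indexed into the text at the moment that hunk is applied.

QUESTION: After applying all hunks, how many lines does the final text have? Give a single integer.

Hunk 1: at line 1 remove [gse,oxohz,tom] add [oesy,rxkp] -> 6 lines: spep gpyfq oesy rxkp dyx rjog
Hunk 2: at line 1 remove [oesy,rxkp] add [bdqz] -> 5 lines: spep gpyfq bdqz dyx rjog
Hunk 3: at line 1 remove [bdqz] add [pcddr,jjp,xjwne] -> 7 lines: spep gpyfq pcddr jjp xjwne dyx rjog
Hunk 4: at line 2 remove [jjp] add [vhp] -> 7 lines: spep gpyfq pcddr vhp xjwne dyx rjog
Hunk 5: at line 2 remove [pcddr,vhp] add [cyysn,pgn] -> 7 lines: spep gpyfq cyysn pgn xjwne dyx rjog
Final line count: 7

Answer: 7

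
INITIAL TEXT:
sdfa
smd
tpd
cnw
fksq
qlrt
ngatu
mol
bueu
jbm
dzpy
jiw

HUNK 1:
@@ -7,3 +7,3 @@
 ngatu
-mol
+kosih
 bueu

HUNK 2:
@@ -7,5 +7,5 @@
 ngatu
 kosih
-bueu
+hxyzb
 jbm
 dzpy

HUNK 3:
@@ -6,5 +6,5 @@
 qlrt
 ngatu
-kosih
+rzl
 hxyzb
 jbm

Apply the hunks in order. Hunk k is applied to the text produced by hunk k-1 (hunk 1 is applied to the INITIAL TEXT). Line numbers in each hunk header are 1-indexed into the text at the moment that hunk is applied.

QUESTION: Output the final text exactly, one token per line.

Answer: sdfa
smd
tpd
cnw
fksq
qlrt
ngatu
rzl
hxyzb
jbm
dzpy
jiw

Derivation:
Hunk 1: at line 7 remove [mol] add [kosih] -> 12 lines: sdfa smd tpd cnw fksq qlrt ngatu kosih bueu jbm dzpy jiw
Hunk 2: at line 7 remove [bueu] add [hxyzb] -> 12 lines: sdfa smd tpd cnw fksq qlrt ngatu kosih hxyzb jbm dzpy jiw
Hunk 3: at line 6 remove [kosih] add [rzl] -> 12 lines: sdfa smd tpd cnw fksq qlrt ngatu rzl hxyzb jbm dzpy jiw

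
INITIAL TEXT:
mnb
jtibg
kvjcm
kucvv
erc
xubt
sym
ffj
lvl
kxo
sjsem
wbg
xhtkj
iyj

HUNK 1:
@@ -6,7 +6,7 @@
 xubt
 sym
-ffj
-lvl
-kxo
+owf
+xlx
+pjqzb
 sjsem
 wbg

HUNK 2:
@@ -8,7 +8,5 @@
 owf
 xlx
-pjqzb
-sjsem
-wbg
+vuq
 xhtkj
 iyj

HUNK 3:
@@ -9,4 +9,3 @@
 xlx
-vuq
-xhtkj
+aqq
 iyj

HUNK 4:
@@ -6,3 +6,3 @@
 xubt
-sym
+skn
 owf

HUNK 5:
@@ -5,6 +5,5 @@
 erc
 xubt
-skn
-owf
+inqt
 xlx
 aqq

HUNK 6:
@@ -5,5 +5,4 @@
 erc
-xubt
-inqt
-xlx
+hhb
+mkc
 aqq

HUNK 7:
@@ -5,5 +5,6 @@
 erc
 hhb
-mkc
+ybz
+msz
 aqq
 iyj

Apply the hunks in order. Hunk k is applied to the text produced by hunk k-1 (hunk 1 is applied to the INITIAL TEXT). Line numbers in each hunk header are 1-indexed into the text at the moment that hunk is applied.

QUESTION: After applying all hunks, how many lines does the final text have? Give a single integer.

Answer: 10

Derivation:
Hunk 1: at line 6 remove [ffj,lvl,kxo] add [owf,xlx,pjqzb] -> 14 lines: mnb jtibg kvjcm kucvv erc xubt sym owf xlx pjqzb sjsem wbg xhtkj iyj
Hunk 2: at line 8 remove [pjqzb,sjsem,wbg] add [vuq] -> 12 lines: mnb jtibg kvjcm kucvv erc xubt sym owf xlx vuq xhtkj iyj
Hunk 3: at line 9 remove [vuq,xhtkj] add [aqq] -> 11 lines: mnb jtibg kvjcm kucvv erc xubt sym owf xlx aqq iyj
Hunk 4: at line 6 remove [sym] add [skn] -> 11 lines: mnb jtibg kvjcm kucvv erc xubt skn owf xlx aqq iyj
Hunk 5: at line 5 remove [skn,owf] add [inqt] -> 10 lines: mnb jtibg kvjcm kucvv erc xubt inqt xlx aqq iyj
Hunk 6: at line 5 remove [xubt,inqt,xlx] add [hhb,mkc] -> 9 lines: mnb jtibg kvjcm kucvv erc hhb mkc aqq iyj
Hunk 7: at line 5 remove [mkc] add [ybz,msz] -> 10 lines: mnb jtibg kvjcm kucvv erc hhb ybz msz aqq iyj
Final line count: 10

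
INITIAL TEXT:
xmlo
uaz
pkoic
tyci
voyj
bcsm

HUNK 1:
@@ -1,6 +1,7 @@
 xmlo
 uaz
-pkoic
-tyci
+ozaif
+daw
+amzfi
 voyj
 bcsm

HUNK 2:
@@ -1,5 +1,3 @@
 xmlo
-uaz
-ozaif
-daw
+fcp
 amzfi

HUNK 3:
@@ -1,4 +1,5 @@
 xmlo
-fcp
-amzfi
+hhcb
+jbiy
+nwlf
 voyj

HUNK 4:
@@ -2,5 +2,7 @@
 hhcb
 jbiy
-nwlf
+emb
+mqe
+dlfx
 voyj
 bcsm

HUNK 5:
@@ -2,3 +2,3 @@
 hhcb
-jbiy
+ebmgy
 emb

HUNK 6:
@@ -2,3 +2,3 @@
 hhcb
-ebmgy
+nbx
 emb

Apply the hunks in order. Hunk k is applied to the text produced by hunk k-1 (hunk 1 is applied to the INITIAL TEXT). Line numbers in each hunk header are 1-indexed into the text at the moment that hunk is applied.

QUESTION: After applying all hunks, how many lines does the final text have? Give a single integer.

Answer: 8

Derivation:
Hunk 1: at line 1 remove [pkoic,tyci] add [ozaif,daw,amzfi] -> 7 lines: xmlo uaz ozaif daw amzfi voyj bcsm
Hunk 2: at line 1 remove [uaz,ozaif,daw] add [fcp] -> 5 lines: xmlo fcp amzfi voyj bcsm
Hunk 3: at line 1 remove [fcp,amzfi] add [hhcb,jbiy,nwlf] -> 6 lines: xmlo hhcb jbiy nwlf voyj bcsm
Hunk 4: at line 2 remove [nwlf] add [emb,mqe,dlfx] -> 8 lines: xmlo hhcb jbiy emb mqe dlfx voyj bcsm
Hunk 5: at line 2 remove [jbiy] add [ebmgy] -> 8 lines: xmlo hhcb ebmgy emb mqe dlfx voyj bcsm
Hunk 6: at line 2 remove [ebmgy] add [nbx] -> 8 lines: xmlo hhcb nbx emb mqe dlfx voyj bcsm
Final line count: 8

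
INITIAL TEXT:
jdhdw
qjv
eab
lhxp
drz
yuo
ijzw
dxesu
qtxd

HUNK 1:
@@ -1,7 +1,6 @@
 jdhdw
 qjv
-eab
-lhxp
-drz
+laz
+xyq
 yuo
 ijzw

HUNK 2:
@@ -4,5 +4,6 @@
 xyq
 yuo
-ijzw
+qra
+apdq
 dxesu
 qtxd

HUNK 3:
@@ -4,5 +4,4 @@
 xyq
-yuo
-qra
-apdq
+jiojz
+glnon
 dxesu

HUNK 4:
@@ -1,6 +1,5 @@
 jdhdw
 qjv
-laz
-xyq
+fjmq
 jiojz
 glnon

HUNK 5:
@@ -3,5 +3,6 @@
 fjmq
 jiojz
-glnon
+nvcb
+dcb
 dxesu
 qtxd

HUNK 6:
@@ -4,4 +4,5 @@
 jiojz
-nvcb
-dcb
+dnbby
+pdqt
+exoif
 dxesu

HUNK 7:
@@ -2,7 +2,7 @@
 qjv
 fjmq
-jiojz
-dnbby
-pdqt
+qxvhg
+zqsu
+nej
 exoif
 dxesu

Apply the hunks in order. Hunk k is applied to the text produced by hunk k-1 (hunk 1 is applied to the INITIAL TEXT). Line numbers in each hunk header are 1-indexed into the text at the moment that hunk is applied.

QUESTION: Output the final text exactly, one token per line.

Answer: jdhdw
qjv
fjmq
qxvhg
zqsu
nej
exoif
dxesu
qtxd

Derivation:
Hunk 1: at line 1 remove [eab,lhxp,drz] add [laz,xyq] -> 8 lines: jdhdw qjv laz xyq yuo ijzw dxesu qtxd
Hunk 2: at line 4 remove [ijzw] add [qra,apdq] -> 9 lines: jdhdw qjv laz xyq yuo qra apdq dxesu qtxd
Hunk 3: at line 4 remove [yuo,qra,apdq] add [jiojz,glnon] -> 8 lines: jdhdw qjv laz xyq jiojz glnon dxesu qtxd
Hunk 4: at line 1 remove [laz,xyq] add [fjmq] -> 7 lines: jdhdw qjv fjmq jiojz glnon dxesu qtxd
Hunk 5: at line 3 remove [glnon] add [nvcb,dcb] -> 8 lines: jdhdw qjv fjmq jiojz nvcb dcb dxesu qtxd
Hunk 6: at line 4 remove [nvcb,dcb] add [dnbby,pdqt,exoif] -> 9 lines: jdhdw qjv fjmq jiojz dnbby pdqt exoif dxesu qtxd
Hunk 7: at line 2 remove [jiojz,dnbby,pdqt] add [qxvhg,zqsu,nej] -> 9 lines: jdhdw qjv fjmq qxvhg zqsu nej exoif dxesu qtxd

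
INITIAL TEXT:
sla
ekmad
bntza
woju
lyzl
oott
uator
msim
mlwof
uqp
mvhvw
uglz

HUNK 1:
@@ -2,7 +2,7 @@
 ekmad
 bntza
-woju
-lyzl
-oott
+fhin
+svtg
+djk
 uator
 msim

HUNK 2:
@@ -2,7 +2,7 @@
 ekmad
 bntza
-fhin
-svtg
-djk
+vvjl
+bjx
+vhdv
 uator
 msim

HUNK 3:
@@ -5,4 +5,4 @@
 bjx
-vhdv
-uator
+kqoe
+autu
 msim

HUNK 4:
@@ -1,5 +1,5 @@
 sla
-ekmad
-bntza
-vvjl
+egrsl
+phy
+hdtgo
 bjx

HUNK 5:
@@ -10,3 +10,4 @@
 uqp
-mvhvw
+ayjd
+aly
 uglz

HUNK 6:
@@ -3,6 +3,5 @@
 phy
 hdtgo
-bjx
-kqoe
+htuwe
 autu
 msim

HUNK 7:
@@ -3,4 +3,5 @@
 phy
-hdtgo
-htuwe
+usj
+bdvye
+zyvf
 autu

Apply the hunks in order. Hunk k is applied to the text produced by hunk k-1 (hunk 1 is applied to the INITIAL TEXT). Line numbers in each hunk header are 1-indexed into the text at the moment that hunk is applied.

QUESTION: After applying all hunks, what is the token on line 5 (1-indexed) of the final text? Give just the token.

Hunk 1: at line 2 remove [woju,lyzl,oott] add [fhin,svtg,djk] -> 12 lines: sla ekmad bntza fhin svtg djk uator msim mlwof uqp mvhvw uglz
Hunk 2: at line 2 remove [fhin,svtg,djk] add [vvjl,bjx,vhdv] -> 12 lines: sla ekmad bntza vvjl bjx vhdv uator msim mlwof uqp mvhvw uglz
Hunk 3: at line 5 remove [vhdv,uator] add [kqoe,autu] -> 12 lines: sla ekmad bntza vvjl bjx kqoe autu msim mlwof uqp mvhvw uglz
Hunk 4: at line 1 remove [ekmad,bntza,vvjl] add [egrsl,phy,hdtgo] -> 12 lines: sla egrsl phy hdtgo bjx kqoe autu msim mlwof uqp mvhvw uglz
Hunk 5: at line 10 remove [mvhvw] add [ayjd,aly] -> 13 lines: sla egrsl phy hdtgo bjx kqoe autu msim mlwof uqp ayjd aly uglz
Hunk 6: at line 3 remove [bjx,kqoe] add [htuwe] -> 12 lines: sla egrsl phy hdtgo htuwe autu msim mlwof uqp ayjd aly uglz
Hunk 7: at line 3 remove [hdtgo,htuwe] add [usj,bdvye,zyvf] -> 13 lines: sla egrsl phy usj bdvye zyvf autu msim mlwof uqp ayjd aly uglz
Final line 5: bdvye

Answer: bdvye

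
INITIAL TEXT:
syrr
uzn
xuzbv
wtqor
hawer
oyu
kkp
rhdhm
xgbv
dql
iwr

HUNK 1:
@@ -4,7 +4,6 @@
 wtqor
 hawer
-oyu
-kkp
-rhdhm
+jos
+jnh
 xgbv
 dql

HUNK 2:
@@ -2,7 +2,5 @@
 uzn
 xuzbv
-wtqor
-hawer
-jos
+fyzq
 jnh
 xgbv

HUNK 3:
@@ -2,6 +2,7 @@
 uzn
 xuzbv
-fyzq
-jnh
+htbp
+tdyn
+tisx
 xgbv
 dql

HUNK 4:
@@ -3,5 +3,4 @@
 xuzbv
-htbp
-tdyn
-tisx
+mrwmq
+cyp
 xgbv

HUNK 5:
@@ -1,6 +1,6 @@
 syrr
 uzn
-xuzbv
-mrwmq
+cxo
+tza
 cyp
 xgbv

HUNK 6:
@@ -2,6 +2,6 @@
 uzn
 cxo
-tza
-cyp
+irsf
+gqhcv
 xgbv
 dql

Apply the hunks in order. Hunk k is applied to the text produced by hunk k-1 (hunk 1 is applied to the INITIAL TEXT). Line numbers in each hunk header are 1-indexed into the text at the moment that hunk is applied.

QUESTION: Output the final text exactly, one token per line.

Answer: syrr
uzn
cxo
irsf
gqhcv
xgbv
dql
iwr

Derivation:
Hunk 1: at line 4 remove [oyu,kkp,rhdhm] add [jos,jnh] -> 10 lines: syrr uzn xuzbv wtqor hawer jos jnh xgbv dql iwr
Hunk 2: at line 2 remove [wtqor,hawer,jos] add [fyzq] -> 8 lines: syrr uzn xuzbv fyzq jnh xgbv dql iwr
Hunk 3: at line 2 remove [fyzq,jnh] add [htbp,tdyn,tisx] -> 9 lines: syrr uzn xuzbv htbp tdyn tisx xgbv dql iwr
Hunk 4: at line 3 remove [htbp,tdyn,tisx] add [mrwmq,cyp] -> 8 lines: syrr uzn xuzbv mrwmq cyp xgbv dql iwr
Hunk 5: at line 1 remove [xuzbv,mrwmq] add [cxo,tza] -> 8 lines: syrr uzn cxo tza cyp xgbv dql iwr
Hunk 6: at line 2 remove [tza,cyp] add [irsf,gqhcv] -> 8 lines: syrr uzn cxo irsf gqhcv xgbv dql iwr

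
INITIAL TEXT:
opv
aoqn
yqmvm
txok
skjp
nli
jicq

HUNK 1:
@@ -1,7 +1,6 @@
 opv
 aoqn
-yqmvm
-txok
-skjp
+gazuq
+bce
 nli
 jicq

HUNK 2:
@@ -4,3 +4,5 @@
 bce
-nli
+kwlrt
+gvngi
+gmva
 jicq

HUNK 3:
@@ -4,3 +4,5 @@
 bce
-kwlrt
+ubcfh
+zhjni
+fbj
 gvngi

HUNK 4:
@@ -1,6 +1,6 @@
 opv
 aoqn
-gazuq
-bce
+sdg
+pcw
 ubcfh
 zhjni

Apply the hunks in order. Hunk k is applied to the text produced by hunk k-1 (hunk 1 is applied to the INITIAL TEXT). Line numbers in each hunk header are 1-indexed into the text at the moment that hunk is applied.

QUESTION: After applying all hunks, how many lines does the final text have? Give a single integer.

Hunk 1: at line 1 remove [yqmvm,txok,skjp] add [gazuq,bce] -> 6 lines: opv aoqn gazuq bce nli jicq
Hunk 2: at line 4 remove [nli] add [kwlrt,gvngi,gmva] -> 8 lines: opv aoqn gazuq bce kwlrt gvngi gmva jicq
Hunk 3: at line 4 remove [kwlrt] add [ubcfh,zhjni,fbj] -> 10 lines: opv aoqn gazuq bce ubcfh zhjni fbj gvngi gmva jicq
Hunk 4: at line 1 remove [gazuq,bce] add [sdg,pcw] -> 10 lines: opv aoqn sdg pcw ubcfh zhjni fbj gvngi gmva jicq
Final line count: 10

Answer: 10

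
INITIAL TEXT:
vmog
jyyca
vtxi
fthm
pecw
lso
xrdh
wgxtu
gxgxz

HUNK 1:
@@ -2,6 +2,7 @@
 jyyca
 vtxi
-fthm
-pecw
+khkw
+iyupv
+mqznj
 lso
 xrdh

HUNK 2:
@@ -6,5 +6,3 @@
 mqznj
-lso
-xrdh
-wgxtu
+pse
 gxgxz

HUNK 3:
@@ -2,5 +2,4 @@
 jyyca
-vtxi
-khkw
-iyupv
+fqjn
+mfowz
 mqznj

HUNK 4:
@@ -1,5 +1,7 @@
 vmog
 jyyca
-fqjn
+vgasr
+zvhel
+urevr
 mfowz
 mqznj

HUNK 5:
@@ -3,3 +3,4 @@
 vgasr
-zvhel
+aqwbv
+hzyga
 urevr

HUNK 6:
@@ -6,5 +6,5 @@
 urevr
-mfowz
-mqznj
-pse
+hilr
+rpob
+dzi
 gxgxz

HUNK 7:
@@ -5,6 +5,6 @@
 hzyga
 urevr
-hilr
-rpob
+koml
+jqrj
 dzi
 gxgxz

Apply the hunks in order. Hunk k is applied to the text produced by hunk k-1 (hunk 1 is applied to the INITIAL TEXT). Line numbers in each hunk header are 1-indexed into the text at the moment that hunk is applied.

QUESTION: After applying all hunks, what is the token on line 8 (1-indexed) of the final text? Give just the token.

Answer: jqrj

Derivation:
Hunk 1: at line 2 remove [fthm,pecw] add [khkw,iyupv,mqznj] -> 10 lines: vmog jyyca vtxi khkw iyupv mqznj lso xrdh wgxtu gxgxz
Hunk 2: at line 6 remove [lso,xrdh,wgxtu] add [pse] -> 8 lines: vmog jyyca vtxi khkw iyupv mqznj pse gxgxz
Hunk 3: at line 2 remove [vtxi,khkw,iyupv] add [fqjn,mfowz] -> 7 lines: vmog jyyca fqjn mfowz mqznj pse gxgxz
Hunk 4: at line 1 remove [fqjn] add [vgasr,zvhel,urevr] -> 9 lines: vmog jyyca vgasr zvhel urevr mfowz mqznj pse gxgxz
Hunk 5: at line 3 remove [zvhel] add [aqwbv,hzyga] -> 10 lines: vmog jyyca vgasr aqwbv hzyga urevr mfowz mqznj pse gxgxz
Hunk 6: at line 6 remove [mfowz,mqznj,pse] add [hilr,rpob,dzi] -> 10 lines: vmog jyyca vgasr aqwbv hzyga urevr hilr rpob dzi gxgxz
Hunk 7: at line 5 remove [hilr,rpob] add [koml,jqrj] -> 10 lines: vmog jyyca vgasr aqwbv hzyga urevr koml jqrj dzi gxgxz
Final line 8: jqrj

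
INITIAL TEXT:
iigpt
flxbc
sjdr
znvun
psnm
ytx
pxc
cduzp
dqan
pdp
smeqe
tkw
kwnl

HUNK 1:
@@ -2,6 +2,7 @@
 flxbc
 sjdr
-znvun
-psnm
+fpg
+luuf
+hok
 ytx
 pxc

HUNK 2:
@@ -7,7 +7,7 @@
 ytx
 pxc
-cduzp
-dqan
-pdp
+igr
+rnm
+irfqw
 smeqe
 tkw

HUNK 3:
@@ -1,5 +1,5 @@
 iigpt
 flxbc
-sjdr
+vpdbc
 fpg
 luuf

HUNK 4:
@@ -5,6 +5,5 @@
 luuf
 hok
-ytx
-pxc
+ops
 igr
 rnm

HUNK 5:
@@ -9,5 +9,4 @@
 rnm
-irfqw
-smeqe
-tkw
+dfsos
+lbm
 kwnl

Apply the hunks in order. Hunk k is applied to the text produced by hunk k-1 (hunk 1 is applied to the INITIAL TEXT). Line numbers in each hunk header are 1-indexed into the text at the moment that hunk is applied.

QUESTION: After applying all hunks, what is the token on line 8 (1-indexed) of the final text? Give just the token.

Hunk 1: at line 2 remove [znvun,psnm] add [fpg,luuf,hok] -> 14 lines: iigpt flxbc sjdr fpg luuf hok ytx pxc cduzp dqan pdp smeqe tkw kwnl
Hunk 2: at line 7 remove [cduzp,dqan,pdp] add [igr,rnm,irfqw] -> 14 lines: iigpt flxbc sjdr fpg luuf hok ytx pxc igr rnm irfqw smeqe tkw kwnl
Hunk 3: at line 1 remove [sjdr] add [vpdbc] -> 14 lines: iigpt flxbc vpdbc fpg luuf hok ytx pxc igr rnm irfqw smeqe tkw kwnl
Hunk 4: at line 5 remove [ytx,pxc] add [ops] -> 13 lines: iigpt flxbc vpdbc fpg luuf hok ops igr rnm irfqw smeqe tkw kwnl
Hunk 5: at line 9 remove [irfqw,smeqe,tkw] add [dfsos,lbm] -> 12 lines: iigpt flxbc vpdbc fpg luuf hok ops igr rnm dfsos lbm kwnl
Final line 8: igr

Answer: igr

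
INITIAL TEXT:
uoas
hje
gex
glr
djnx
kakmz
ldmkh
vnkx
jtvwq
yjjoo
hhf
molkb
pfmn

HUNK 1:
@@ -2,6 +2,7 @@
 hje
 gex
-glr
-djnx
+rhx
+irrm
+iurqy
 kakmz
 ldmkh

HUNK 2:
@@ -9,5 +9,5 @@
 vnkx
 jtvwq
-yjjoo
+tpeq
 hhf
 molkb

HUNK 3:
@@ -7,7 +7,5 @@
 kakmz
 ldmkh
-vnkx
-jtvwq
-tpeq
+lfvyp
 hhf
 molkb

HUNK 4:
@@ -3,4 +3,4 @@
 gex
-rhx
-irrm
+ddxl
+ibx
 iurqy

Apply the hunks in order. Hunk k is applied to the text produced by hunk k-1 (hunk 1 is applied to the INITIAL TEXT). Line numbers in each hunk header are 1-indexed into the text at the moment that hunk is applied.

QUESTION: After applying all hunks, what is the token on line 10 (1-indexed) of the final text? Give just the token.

Hunk 1: at line 2 remove [glr,djnx] add [rhx,irrm,iurqy] -> 14 lines: uoas hje gex rhx irrm iurqy kakmz ldmkh vnkx jtvwq yjjoo hhf molkb pfmn
Hunk 2: at line 9 remove [yjjoo] add [tpeq] -> 14 lines: uoas hje gex rhx irrm iurqy kakmz ldmkh vnkx jtvwq tpeq hhf molkb pfmn
Hunk 3: at line 7 remove [vnkx,jtvwq,tpeq] add [lfvyp] -> 12 lines: uoas hje gex rhx irrm iurqy kakmz ldmkh lfvyp hhf molkb pfmn
Hunk 4: at line 3 remove [rhx,irrm] add [ddxl,ibx] -> 12 lines: uoas hje gex ddxl ibx iurqy kakmz ldmkh lfvyp hhf molkb pfmn
Final line 10: hhf

Answer: hhf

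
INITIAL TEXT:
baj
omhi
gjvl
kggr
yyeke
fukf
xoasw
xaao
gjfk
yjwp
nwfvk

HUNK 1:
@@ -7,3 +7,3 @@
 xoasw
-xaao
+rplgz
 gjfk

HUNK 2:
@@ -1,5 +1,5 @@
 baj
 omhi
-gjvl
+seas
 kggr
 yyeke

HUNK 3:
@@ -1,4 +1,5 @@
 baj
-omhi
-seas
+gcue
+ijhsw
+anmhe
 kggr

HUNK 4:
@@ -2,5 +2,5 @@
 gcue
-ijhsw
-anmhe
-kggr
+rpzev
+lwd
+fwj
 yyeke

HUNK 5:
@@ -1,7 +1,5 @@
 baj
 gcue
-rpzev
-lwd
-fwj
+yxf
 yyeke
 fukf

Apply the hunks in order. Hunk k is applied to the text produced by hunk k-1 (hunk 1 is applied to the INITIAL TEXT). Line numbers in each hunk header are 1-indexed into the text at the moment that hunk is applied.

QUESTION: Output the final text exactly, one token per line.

Answer: baj
gcue
yxf
yyeke
fukf
xoasw
rplgz
gjfk
yjwp
nwfvk

Derivation:
Hunk 1: at line 7 remove [xaao] add [rplgz] -> 11 lines: baj omhi gjvl kggr yyeke fukf xoasw rplgz gjfk yjwp nwfvk
Hunk 2: at line 1 remove [gjvl] add [seas] -> 11 lines: baj omhi seas kggr yyeke fukf xoasw rplgz gjfk yjwp nwfvk
Hunk 3: at line 1 remove [omhi,seas] add [gcue,ijhsw,anmhe] -> 12 lines: baj gcue ijhsw anmhe kggr yyeke fukf xoasw rplgz gjfk yjwp nwfvk
Hunk 4: at line 2 remove [ijhsw,anmhe,kggr] add [rpzev,lwd,fwj] -> 12 lines: baj gcue rpzev lwd fwj yyeke fukf xoasw rplgz gjfk yjwp nwfvk
Hunk 5: at line 1 remove [rpzev,lwd,fwj] add [yxf] -> 10 lines: baj gcue yxf yyeke fukf xoasw rplgz gjfk yjwp nwfvk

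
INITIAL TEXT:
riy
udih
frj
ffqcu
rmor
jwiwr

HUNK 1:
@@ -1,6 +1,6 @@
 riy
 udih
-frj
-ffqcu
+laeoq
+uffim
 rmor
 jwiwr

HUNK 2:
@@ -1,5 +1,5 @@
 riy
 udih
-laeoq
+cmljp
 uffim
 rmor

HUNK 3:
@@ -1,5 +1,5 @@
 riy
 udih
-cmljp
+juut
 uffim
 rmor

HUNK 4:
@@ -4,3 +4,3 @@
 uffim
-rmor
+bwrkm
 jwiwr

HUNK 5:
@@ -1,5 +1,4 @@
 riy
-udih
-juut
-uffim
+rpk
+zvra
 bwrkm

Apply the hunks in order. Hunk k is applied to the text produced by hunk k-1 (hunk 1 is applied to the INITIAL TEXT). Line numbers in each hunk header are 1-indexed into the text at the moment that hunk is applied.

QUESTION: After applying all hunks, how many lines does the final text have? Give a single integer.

Hunk 1: at line 1 remove [frj,ffqcu] add [laeoq,uffim] -> 6 lines: riy udih laeoq uffim rmor jwiwr
Hunk 2: at line 1 remove [laeoq] add [cmljp] -> 6 lines: riy udih cmljp uffim rmor jwiwr
Hunk 3: at line 1 remove [cmljp] add [juut] -> 6 lines: riy udih juut uffim rmor jwiwr
Hunk 4: at line 4 remove [rmor] add [bwrkm] -> 6 lines: riy udih juut uffim bwrkm jwiwr
Hunk 5: at line 1 remove [udih,juut,uffim] add [rpk,zvra] -> 5 lines: riy rpk zvra bwrkm jwiwr
Final line count: 5

Answer: 5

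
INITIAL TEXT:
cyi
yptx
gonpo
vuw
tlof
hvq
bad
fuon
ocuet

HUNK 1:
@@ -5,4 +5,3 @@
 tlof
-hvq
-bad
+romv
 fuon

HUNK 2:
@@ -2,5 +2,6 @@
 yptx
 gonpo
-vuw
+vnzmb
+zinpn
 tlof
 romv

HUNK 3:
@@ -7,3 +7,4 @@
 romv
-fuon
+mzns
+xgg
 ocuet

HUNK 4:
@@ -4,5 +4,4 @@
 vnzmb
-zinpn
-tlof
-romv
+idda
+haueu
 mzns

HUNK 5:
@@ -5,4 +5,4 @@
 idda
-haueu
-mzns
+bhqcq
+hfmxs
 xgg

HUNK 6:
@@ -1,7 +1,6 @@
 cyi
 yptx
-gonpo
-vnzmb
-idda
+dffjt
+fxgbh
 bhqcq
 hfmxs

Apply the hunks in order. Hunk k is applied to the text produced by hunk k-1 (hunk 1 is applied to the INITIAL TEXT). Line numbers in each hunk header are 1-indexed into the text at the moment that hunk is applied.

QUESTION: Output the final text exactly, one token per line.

Hunk 1: at line 5 remove [hvq,bad] add [romv] -> 8 lines: cyi yptx gonpo vuw tlof romv fuon ocuet
Hunk 2: at line 2 remove [vuw] add [vnzmb,zinpn] -> 9 lines: cyi yptx gonpo vnzmb zinpn tlof romv fuon ocuet
Hunk 3: at line 7 remove [fuon] add [mzns,xgg] -> 10 lines: cyi yptx gonpo vnzmb zinpn tlof romv mzns xgg ocuet
Hunk 4: at line 4 remove [zinpn,tlof,romv] add [idda,haueu] -> 9 lines: cyi yptx gonpo vnzmb idda haueu mzns xgg ocuet
Hunk 5: at line 5 remove [haueu,mzns] add [bhqcq,hfmxs] -> 9 lines: cyi yptx gonpo vnzmb idda bhqcq hfmxs xgg ocuet
Hunk 6: at line 1 remove [gonpo,vnzmb,idda] add [dffjt,fxgbh] -> 8 lines: cyi yptx dffjt fxgbh bhqcq hfmxs xgg ocuet

Answer: cyi
yptx
dffjt
fxgbh
bhqcq
hfmxs
xgg
ocuet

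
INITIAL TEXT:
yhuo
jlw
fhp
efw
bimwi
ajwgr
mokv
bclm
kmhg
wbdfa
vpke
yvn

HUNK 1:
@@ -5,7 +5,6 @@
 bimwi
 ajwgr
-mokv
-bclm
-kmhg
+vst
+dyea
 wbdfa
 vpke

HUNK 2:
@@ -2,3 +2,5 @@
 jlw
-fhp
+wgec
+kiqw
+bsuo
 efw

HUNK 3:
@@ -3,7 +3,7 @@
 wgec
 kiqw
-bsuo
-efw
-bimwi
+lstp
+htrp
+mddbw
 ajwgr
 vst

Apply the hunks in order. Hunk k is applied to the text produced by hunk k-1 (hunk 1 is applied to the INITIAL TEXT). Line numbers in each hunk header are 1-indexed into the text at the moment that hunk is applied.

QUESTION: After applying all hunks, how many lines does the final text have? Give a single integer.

Hunk 1: at line 5 remove [mokv,bclm,kmhg] add [vst,dyea] -> 11 lines: yhuo jlw fhp efw bimwi ajwgr vst dyea wbdfa vpke yvn
Hunk 2: at line 2 remove [fhp] add [wgec,kiqw,bsuo] -> 13 lines: yhuo jlw wgec kiqw bsuo efw bimwi ajwgr vst dyea wbdfa vpke yvn
Hunk 3: at line 3 remove [bsuo,efw,bimwi] add [lstp,htrp,mddbw] -> 13 lines: yhuo jlw wgec kiqw lstp htrp mddbw ajwgr vst dyea wbdfa vpke yvn
Final line count: 13

Answer: 13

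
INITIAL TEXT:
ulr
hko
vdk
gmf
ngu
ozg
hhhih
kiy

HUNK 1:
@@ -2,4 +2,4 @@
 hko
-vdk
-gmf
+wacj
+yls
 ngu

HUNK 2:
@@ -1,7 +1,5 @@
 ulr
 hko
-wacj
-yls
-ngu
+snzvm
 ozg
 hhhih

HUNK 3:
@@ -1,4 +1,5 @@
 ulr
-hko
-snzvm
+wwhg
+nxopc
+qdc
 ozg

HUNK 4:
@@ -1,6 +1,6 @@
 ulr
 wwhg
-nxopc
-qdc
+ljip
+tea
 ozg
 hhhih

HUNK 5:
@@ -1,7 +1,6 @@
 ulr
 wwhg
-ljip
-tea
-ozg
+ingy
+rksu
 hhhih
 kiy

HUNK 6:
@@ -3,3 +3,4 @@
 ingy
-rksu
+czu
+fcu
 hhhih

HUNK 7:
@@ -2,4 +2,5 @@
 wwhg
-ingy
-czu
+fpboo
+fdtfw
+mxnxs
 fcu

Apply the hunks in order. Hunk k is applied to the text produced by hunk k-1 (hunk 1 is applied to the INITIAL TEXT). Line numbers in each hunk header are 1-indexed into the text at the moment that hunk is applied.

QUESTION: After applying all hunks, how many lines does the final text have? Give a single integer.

Hunk 1: at line 2 remove [vdk,gmf] add [wacj,yls] -> 8 lines: ulr hko wacj yls ngu ozg hhhih kiy
Hunk 2: at line 1 remove [wacj,yls,ngu] add [snzvm] -> 6 lines: ulr hko snzvm ozg hhhih kiy
Hunk 3: at line 1 remove [hko,snzvm] add [wwhg,nxopc,qdc] -> 7 lines: ulr wwhg nxopc qdc ozg hhhih kiy
Hunk 4: at line 1 remove [nxopc,qdc] add [ljip,tea] -> 7 lines: ulr wwhg ljip tea ozg hhhih kiy
Hunk 5: at line 1 remove [ljip,tea,ozg] add [ingy,rksu] -> 6 lines: ulr wwhg ingy rksu hhhih kiy
Hunk 6: at line 3 remove [rksu] add [czu,fcu] -> 7 lines: ulr wwhg ingy czu fcu hhhih kiy
Hunk 7: at line 2 remove [ingy,czu] add [fpboo,fdtfw,mxnxs] -> 8 lines: ulr wwhg fpboo fdtfw mxnxs fcu hhhih kiy
Final line count: 8

Answer: 8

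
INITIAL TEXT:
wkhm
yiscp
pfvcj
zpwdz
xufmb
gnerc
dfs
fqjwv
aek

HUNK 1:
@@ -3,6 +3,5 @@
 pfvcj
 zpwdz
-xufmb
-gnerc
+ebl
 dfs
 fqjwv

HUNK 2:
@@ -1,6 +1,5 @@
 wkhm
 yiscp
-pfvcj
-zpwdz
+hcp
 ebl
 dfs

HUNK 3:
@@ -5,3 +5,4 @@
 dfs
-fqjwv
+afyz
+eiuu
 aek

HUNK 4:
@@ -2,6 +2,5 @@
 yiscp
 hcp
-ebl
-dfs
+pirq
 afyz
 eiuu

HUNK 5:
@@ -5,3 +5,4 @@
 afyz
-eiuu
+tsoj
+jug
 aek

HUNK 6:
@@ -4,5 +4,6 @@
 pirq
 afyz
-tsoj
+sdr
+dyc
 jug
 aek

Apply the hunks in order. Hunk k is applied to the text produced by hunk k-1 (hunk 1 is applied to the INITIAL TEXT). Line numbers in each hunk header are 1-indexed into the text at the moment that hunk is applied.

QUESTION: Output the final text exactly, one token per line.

Answer: wkhm
yiscp
hcp
pirq
afyz
sdr
dyc
jug
aek

Derivation:
Hunk 1: at line 3 remove [xufmb,gnerc] add [ebl] -> 8 lines: wkhm yiscp pfvcj zpwdz ebl dfs fqjwv aek
Hunk 2: at line 1 remove [pfvcj,zpwdz] add [hcp] -> 7 lines: wkhm yiscp hcp ebl dfs fqjwv aek
Hunk 3: at line 5 remove [fqjwv] add [afyz,eiuu] -> 8 lines: wkhm yiscp hcp ebl dfs afyz eiuu aek
Hunk 4: at line 2 remove [ebl,dfs] add [pirq] -> 7 lines: wkhm yiscp hcp pirq afyz eiuu aek
Hunk 5: at line 5 remove [eiuu] add [tsoj,jug] -> 8 lines: wkhm yiscp hcp pirq afyz tsoj jug aek
Hunk 6: at line 4 remove [tsoj] add [sdr,dyc] -> 9 lines: wkhm yiscp hcp pirq afyz sdr dyc jug aek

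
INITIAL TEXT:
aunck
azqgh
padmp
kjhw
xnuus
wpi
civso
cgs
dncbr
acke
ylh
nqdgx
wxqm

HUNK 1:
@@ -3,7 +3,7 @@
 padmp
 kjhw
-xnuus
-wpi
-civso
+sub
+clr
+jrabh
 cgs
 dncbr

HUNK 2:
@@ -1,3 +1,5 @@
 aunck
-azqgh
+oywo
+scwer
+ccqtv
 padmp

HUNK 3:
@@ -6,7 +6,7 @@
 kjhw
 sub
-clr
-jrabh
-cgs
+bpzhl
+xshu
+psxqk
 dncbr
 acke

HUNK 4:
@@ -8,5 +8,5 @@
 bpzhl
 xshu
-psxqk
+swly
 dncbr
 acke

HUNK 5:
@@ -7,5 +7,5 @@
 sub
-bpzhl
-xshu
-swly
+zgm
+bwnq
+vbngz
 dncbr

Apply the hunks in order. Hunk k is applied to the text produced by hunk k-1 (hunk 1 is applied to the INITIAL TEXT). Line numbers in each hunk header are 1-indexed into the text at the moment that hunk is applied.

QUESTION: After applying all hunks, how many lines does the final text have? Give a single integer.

Hunk 1: at line 3 remove [xnuus,wpi,civso] add [sub,clr,jrabh] -> 13 lines: aunck azqgh padmp kjhw sub clr jrabh cgs dncbr acke ylh nqdgx wxqm
Hunk 2: at line 1 remove [azqgh] add [oywo,scwer,ccqtv] -> 15 lines: aunck oywo scwer ccqtv padmp kjhw sub clr jrabh cgs dncbr acke ylh nqdgx wxqm
Hunk 3: at line 6 remove [clr,jrabh,cgs] add [bpzhl,xshu,psxqk] -> 15 lines: aunck oywo scwer ccqtv padmp kjhw sub bpzhl xshu psxqk dncbr acke ylh nqdgx wxqm
Hunk 4: at line 8 remove [psxqk] add [swly] -> 15 lines: aunck oywo scwer ccqtv padmp kjhw sub bpzhl xshu swly dncbr acke ylh nqdgx wxqm
Hunk 5: at line 7 remove [bpzhl,xshu,swly] add [zgm,bwnq,vbngz] -> 15 lines: aunck oywo scwer ccqtv padmp kjhw sub zgm bwnq vbngz dncbr acke ylh nqdgx wxqm
Final line count: 15

Answer: 15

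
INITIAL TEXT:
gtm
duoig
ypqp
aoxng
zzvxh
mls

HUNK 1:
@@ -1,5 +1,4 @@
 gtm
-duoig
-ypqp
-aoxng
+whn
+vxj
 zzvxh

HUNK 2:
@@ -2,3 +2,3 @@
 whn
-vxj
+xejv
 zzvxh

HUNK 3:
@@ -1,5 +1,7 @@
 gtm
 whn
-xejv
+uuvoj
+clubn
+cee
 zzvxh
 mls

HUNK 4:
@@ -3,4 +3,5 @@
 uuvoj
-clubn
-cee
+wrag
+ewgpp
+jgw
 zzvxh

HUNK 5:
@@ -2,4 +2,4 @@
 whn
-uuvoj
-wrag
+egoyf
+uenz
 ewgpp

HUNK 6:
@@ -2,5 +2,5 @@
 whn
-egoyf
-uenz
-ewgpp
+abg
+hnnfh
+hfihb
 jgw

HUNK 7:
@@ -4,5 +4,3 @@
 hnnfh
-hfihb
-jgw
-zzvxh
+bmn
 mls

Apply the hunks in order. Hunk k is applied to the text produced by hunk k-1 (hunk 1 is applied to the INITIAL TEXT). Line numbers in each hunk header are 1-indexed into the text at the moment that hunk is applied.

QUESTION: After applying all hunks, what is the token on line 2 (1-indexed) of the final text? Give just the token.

Answer: whn

Derivation:
Hunk 1: at line 1 remove [duoig,ypqp,aoxng] add [whn,vxj] -> 5 lines: gtm whn vxj zzvxh mls
Hunk 2: at line 2 remove [vxj] add [xejv] -> 5 lines: gtm whn xejv zzvxh mls
Hunk 3: at line 1 remove [xejv] add [uuvoj,clubn,cee] -> 7 lines: gtm whn uuvoj clubn cee zzvxh mls
Hunk 4: at line 3 remove [clubn,cee] add [wrag,ewgpp,jgw] -> 8 lines: gtm whn uuvoj wrag ewgpp jgw zzvxh mls
Hunk 5: at line 2 remove [uuvoj,wrag] add [egoyf,uenz] -> 8 lines: gtm whn egoyf uenz ewgpp jgw zzvxh mls
Hunk 6: at line 2 remove [egoyf,uenz,ewgpp] add [abg,hnnfh,hfihb] -> 8 lines: gtm whn abg hnnfh hfihb jgw zzvxh mls
Hunk 7: at line 4 remove [hfihb,jgw,zzvxh] add [bmn] -> 6 lines: gtm whn abg hnnfh bmn mls
Final line 2: whn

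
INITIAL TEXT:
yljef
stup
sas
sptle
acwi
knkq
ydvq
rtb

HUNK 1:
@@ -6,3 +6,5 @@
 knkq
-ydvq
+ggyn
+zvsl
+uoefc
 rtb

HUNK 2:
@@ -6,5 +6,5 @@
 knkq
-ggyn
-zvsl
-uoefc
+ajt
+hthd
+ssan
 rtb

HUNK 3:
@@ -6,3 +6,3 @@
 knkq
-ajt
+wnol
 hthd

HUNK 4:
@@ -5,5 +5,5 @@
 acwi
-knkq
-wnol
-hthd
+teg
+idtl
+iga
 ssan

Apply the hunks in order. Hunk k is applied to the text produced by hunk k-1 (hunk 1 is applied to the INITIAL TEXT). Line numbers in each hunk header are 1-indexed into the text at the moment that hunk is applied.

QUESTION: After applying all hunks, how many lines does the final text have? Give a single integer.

Hunk 1: at line 6 remove [ydvq] add [ggyn,zvsl,uoefc] -> 10 lines: yljef stup sas sptle acwi knkq ggyn zvsl uoefc rtb
Hunk 2: at line 6 remove [ggyn,zvsl,uoefc] add [ajt,hthd,ssan] -> 10 lines: yljef stup sas sptle acwi knkq ajt hthd ssan rtb
Hunk 3: at line 6 remove [ajt] add [wnol] -> 10 lines: yljef stup sas sptle acwi knkq wnol hthd ssan rtb
Hunk 4: at line 5 remove [knkq,wnol,hthd] add [teg,idtl,iga] -> 10 lines: yljef stup sas sptle acwi teg idtl iga ssan rtb
Final line count: 10

Answer: 10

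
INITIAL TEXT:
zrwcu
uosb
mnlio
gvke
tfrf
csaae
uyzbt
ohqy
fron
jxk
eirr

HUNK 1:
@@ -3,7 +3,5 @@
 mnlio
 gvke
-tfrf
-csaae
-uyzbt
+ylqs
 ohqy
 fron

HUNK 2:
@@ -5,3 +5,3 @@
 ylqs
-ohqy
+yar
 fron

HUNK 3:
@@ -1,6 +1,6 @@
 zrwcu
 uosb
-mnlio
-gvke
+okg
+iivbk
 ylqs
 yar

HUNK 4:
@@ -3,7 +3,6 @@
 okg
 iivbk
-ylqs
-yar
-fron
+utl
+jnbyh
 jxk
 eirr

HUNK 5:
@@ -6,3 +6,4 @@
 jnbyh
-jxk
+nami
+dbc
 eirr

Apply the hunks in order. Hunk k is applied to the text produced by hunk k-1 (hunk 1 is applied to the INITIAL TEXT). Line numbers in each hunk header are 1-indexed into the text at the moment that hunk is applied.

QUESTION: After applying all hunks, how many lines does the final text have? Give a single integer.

Answer: 9

Derivation:
Hunk 1: at line 3 remove [tfrf,csaae,uyzbt] add [ylqs] -> 9 lines: zrwcu uosb mnlio gvke ylqs ohqy fron jxk eirr
Hunk 2: at line 5 remove [ohqy] add [yar] -> 9 lines: zrwcu uosb mnlio gvke ylqs yar fron jxk eirr
Hunk 3: at line 1 remove [mnlio,gvke] add [okg,iivbk] -> 9 lines: zrwcu uosb okg iivbk ylqs yar fron jxk eirr
Hunk 4: at line 3 remove [ylqs,yar,fron] add [utl,jnbyh] -> 8 lines: zrwcu uosb okg iivbk utl jnbyh jxk eirr
Hunk 5: at line 6 remove [jxk] add [nami,dbc] -> 9 lines: zrwcu uosb okg iivbk utl jnbyh nami dbc eirr
Final line count: 9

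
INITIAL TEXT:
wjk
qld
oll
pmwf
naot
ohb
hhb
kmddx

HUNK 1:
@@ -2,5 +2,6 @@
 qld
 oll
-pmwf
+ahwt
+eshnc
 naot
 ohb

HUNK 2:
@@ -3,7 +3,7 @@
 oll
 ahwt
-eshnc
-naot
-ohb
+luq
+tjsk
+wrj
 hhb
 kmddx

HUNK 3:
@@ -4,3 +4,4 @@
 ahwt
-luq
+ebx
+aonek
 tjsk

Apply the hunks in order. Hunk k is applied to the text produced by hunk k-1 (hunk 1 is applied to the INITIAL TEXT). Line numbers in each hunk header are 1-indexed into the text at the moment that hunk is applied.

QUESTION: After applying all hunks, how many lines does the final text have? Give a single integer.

Hunk 1: at line 2 remove [pmwf] add [ahwt,eshnc] -> 9 lines: wjk qld oll ahwt eshnc naot ohb hhb kmddx
Hunk 2: at line 3 remove [eshnc,naot,ohb] add [luq,tjsk,wrj] -> 9 lines: wjk qld oll ahwt luq tjsk wrj hhb kmddx
Hunk 3: at line 4 remove [luq] add [ebx,aonek] -> 10 lines: wjk qld oll ahwt ebx aonek tjsk wrj hhb kmddx
Final line count: 10

Answer: 10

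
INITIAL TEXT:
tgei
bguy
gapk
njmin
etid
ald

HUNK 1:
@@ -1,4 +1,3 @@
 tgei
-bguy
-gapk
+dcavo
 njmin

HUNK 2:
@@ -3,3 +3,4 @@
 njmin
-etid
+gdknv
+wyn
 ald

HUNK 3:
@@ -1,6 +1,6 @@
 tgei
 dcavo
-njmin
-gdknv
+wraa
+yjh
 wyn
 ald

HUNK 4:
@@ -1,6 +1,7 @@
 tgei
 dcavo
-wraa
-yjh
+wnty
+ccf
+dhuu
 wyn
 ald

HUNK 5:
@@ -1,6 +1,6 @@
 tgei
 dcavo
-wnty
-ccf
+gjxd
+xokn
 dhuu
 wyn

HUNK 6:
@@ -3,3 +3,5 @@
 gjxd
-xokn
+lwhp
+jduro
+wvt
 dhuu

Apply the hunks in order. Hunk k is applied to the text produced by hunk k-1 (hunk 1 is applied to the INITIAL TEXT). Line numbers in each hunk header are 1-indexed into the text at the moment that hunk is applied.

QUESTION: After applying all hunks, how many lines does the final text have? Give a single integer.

Hunk 1: at line 1 remove [bguy,gapk] add [dcavo] -> 5 lines: tgei dcavo njmin etid ald
Hunk 2: at line 3 remove [etid] add [gdknv,wyn] -> 6 lines: tgei dcavo njmin gdknv wyn ald
Hunk 3: at line 1 remove [njmin,gdknv] add [wraa,yjh] -> 6 lines: tgei dcavo wraa yjh wyn ald
Hunk 4: at line 1 remove [wraa,yjh] add [wnty,ccf,dhuu] -> 7 lines: tgei dcavo wnty ccf dhuu wyn ald
Hunk 5: at line 1 remove [wnty,ccf] add [gjxd,xokn] -> 7 lines: tgei dcavo gjxd xokn dhuu wyn ald
Hunk 6: at line 3 remove [xokn] add [lwhp,jduro,wvt] -> 9 lines: tgei dcavo gjxd lwhp jduro wvt dhuu wyn ald
Final line count: 9

Answer: 9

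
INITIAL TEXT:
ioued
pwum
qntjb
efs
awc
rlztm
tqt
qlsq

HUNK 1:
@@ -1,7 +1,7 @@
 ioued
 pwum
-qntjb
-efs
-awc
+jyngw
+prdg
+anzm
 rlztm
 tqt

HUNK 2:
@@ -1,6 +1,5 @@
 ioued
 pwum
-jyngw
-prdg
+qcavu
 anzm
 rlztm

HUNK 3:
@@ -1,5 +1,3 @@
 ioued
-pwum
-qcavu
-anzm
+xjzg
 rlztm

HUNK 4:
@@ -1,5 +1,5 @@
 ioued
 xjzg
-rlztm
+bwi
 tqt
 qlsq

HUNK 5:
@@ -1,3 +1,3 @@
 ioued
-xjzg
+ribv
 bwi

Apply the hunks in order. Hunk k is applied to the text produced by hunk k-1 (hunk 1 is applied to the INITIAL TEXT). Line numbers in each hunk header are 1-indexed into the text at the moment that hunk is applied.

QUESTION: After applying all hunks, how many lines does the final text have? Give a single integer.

Hunk 1: at line 1 remove [qntjb,efs,awc] add [jyngw,prdg,anzm] -> 8 lines: ioued pwum jyngw prdg anzm rlztm tqt qlsq
Hunk 2: at line 1 remove [jyngw,prdg] add [qcavu] -> 7 lines: ioued pwum qcavu anzm rlztm tqt qlsq
Hunk 3: at line 1 remove [pwum,qcavu,anzm] add [xjzg] -> 5 lines: ioued xjzg rlztm tqt qlsq
Hunk 4: at line 1 remove [rlztm] add [bwi] -> 5 lines: ioued xjzg bwi tqt qlsq
Hunk 5: at line 1 remove [xjzg] add [ribv] -> 5 lines: ioued ribv bwi tqt qlsq
Final line count: 5

Answer: 5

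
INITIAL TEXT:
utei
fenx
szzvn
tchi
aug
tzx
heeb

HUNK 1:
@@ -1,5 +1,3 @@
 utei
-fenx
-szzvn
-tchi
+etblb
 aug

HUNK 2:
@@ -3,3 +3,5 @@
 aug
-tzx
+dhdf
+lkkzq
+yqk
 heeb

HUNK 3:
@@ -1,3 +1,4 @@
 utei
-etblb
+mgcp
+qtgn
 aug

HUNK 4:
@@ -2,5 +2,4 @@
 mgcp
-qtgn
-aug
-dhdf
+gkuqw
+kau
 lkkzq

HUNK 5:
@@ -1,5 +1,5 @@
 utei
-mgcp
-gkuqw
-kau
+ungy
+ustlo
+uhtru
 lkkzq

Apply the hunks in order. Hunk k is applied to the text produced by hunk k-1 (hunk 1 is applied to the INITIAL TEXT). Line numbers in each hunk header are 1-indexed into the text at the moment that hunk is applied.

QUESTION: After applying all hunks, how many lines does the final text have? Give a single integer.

Answer: 7

Derivation:
Hunk 1: at line 1 remove [fenx,szzvn,tchi] add [etblb] -> 5 lines: utei etblb aug tzx heeb
Hunk 2: at line 3 remove [tzx] add [dhdf,lkkzq,yqk] -> 7 lines: utei etblb aug dhdf lkkzq yqk heeb
Hunk 3: at line 1 remove [etblb] add [mgcp,qtgn] -> 8 lines: utei mgcp qtgn aug dhdf lkkzq yqk heeb
Hunk 4: at line 2 remove [qtgn,aug,dhdf] add [gkuqw,kau] -> 7 lines: utei mgcp gkuqw kau lkkzq yqk heeb
Hunk 5: at line 1 remove [mgcp,gkuqw,kau] add [ungy,ustlo,uhtru] -> 7 lines: utei ungy ustlo uhtru lkkzq yqk heeb
Final line count: 7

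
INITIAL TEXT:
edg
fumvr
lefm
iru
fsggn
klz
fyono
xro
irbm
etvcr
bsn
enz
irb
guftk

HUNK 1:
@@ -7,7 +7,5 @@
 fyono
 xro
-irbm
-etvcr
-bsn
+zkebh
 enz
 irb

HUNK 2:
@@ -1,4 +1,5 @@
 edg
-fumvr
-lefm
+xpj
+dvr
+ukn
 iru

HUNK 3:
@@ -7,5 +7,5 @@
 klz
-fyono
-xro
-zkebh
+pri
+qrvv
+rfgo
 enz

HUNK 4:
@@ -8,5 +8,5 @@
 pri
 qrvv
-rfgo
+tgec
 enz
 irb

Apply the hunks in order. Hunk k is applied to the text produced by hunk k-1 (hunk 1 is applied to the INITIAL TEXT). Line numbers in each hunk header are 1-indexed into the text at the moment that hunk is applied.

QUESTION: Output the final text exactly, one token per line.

Hunk 1: at line 7 remove [irbm,etvcr,bsn] add [zkebh] -> 12 lines: edg fumvr lefm iru fsggn klz fyono xro zkebh enz irb guftk
Hunk 2: at line 1 remove [fumvr,lefm] add [xpj,dvr,ukn] -> 13 lines: edg xpj dvr ukn iru fsggn klz fyono xro zkebh enz irb guftk
Hunk 3: at line 7 remove [fyono,xro,zkebh] add [pri,qrvv,rfgo] -> 13 lines: edg xpj dvr ukn iru fsggn klz pri qrvv rfgo enz irb guftk
Hunk 4: at line 8 remove [rfgo] add [tgec] -> 13 lines: edg xpj dvr ukn iru fsggn klz pri qrvv tgec enz irb guftk

Answer: edg
xpj
dvr
ukn
iru
fsggn
klz
pri
qrvv
tgec
enz
irb
guftk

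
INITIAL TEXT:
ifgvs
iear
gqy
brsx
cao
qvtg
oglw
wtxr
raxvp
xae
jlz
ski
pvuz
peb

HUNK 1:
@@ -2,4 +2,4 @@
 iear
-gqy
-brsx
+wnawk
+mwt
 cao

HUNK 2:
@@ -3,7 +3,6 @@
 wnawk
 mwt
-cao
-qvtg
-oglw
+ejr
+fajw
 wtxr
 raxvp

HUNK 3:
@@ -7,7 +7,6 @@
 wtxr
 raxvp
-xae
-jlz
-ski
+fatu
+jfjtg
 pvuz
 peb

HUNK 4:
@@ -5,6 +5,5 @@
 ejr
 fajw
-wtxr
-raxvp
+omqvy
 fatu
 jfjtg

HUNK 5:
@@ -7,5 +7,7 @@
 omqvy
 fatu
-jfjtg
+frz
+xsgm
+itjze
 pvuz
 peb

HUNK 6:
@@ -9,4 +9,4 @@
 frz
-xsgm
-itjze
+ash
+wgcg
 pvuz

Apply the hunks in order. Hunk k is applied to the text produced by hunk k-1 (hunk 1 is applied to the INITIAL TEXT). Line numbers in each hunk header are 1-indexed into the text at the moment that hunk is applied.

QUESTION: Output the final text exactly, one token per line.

Answer: ifgvs
iear
wnawk
mwt
ejr
fajw
omqvy
fatu
frz
ash
wgcg
pvuz
peb

Derivation:
Hunk 1: at line 2 remove [gqy,brsx] add [wnawk,mwt] -> 14 lines: ifgvs iear wnawk mwt cao qvtg oglw wtxr raxvp xae jlz ski pvuz peb
Hunk 2: at line 3 remove [cao,qvtg,oglw] add [ejr,fajw] -> 13 lines: ifgvs iear wnawk mwt ejr fajw wtxr raxvp xae jlz ski pvuz peb
Hunk 3: at line 7 remove [xae,jlz,ski] add [fatu,jfjtg] -> 12 lines: ifgvs iear wnawk mwt ejr fajw wtxr raxvp fatu jfjtg pvuz peb
Hunk 4: at line 5 remove [wtxr,raxvp] add [omqvy] -> 11 lines: ifgvs iear wnawk mwt ejr fajw omqvy fatu jfjtg pvuz peb
Hunk 5: at line 7 remove [jfjtg] add [frz,xsgm,itjze] -> 13 lines: ifgvs iear wnawk mwt ejr fajw omqvy fatu frz xsgm itjze pvuz peb
Hunk 6: at line 9 remove [xsgm,itjze] add [ash,wgcg] -> 13 lines: ifgvs iear wnawk mwt ejr fajw omqvy fatu frz ash wgcg pvuz peb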